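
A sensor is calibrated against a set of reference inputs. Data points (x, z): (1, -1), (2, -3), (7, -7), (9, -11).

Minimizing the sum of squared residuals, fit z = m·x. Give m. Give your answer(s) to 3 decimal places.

Normal-equation sums: Σx·x = 135.
Moment sums: Σx·z = -155.
m = (-155)/135 = -1.14815.

m = -1.148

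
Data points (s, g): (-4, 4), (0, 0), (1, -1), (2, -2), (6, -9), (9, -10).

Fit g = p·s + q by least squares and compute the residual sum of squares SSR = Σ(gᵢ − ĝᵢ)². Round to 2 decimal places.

SSR = 4.37

Sums needed: Σs·s = 138, Σs = 14, Σ1 = 6.
And Σs·g = -165, Σg = -18.
Determinant 138·6 − 14² = 632.
p = ((-165)·6 − 14·(-18))/632 = -369/316; q = (138·(-18) − 14·(-165))/632 = -87/316.
Residuals: -125/316, 87/316, 35/79, 193/316, -543/316, 62/79; SSR = 1381/316.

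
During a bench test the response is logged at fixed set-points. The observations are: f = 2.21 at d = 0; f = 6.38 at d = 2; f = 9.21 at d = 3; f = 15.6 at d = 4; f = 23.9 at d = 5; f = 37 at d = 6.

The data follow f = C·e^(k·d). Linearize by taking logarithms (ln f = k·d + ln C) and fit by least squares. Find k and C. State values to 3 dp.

k = 0.467, C = 2.324

With ln fᵢ as the transformed response and dᵢ as the regressor:
XᵀX = [[90.0000, 20.0000]; [20.0000, 6]], rhs = [58.8912, 14.3985]ᵀ  (here Σd = 20.0000, Σ(d)² = 90.0000, Σln f = 14.3985, Σd·ln f = 58.8912).
Slope k = (n·Σd·ln f − Σd·Σln f)/(n·Σ(d)² − (Σd)²) = (6·58.8912 − 20.0000·14.3985)/140.0000 = 0.46698; ln C = (Σln f − k·Σd)/n = 0.84316, so C = exp(0.84316) = 2.32371.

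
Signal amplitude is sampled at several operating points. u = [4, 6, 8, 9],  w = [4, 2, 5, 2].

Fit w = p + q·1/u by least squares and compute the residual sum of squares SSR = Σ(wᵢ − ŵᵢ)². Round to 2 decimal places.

Compute the Gram sums: Σ1 = 4, Σ1/u = 47/72, Σ1/u·1/u = 613/5184.
And Σw = 13, Σ1/u·w = 157/72.
So AᵀA·[p, q]ᵀ = Aᵀw: [[4, 47/72]; [47/72, 613/5184]]·[p, q]ᵀ = [13, 157/72]ᵀ.
Eliminating q: (613/5184)·(row 1) − (47/72)·(row 2) gives (3/64)·p = (613/5184)·13 − (47/72)·(157/72) = 295/2592, so p = 590/243.
Then q = ((157/72) − (47/72)·(590/243))/(613/5184) = 136/27.
Residuals: 76/243, -308/243, 472/243, -80/81; SSR = 1568/243.

SSR = 6.45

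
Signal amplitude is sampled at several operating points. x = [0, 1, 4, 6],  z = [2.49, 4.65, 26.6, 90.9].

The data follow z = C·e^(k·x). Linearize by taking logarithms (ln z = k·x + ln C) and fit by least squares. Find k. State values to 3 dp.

k = 0.596

Linearized form: ln z = k·x + ln C. From the 4 transformed points,
Sums: Σx = 11.0000, Σ(x)² = 53.0000, Σln z = 10.2398, Σx·ln z = 41.7191.
Normal system: [[53.0000, 11.0000]; [11.0000, 4]]·[k, ln C]ᵀ = [41.7191, 10.2398]ᵀ.
Solving (det = 91.0000): k = 0.59602, ln C = 0.92089.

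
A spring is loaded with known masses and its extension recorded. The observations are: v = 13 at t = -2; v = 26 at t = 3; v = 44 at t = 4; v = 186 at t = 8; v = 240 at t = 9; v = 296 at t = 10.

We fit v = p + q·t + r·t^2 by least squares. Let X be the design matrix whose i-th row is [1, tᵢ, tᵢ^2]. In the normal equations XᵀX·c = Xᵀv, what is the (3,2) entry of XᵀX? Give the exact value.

2324

Row 3 ↔ basis t^2, column 2 ↔ basis t, so (XᵀX)_{3,2} = Σᵢ (t^2)·(t) = (4)·(-2) + (9)·(3) + (16)·(4) + (64)·(8) + (81)·(9) + (100)·(10) = 2324.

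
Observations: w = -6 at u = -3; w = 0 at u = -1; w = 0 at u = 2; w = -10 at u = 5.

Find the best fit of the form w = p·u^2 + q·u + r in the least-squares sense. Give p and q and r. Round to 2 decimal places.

Compute the Gram sums: Σu^2·u^2 = 723, Σu^2·u = 105, Σu^2 = 39, Σu·u = 39, Σu = 3, Σ1 = 4.
For Xᵀw: Σu^2·w = -304, Σu·w = -32, Σw = -16.
So XᵀX·[p, q, r]ᵀ = Xᵀw: [[723, 105, 39]; [105, 39, 3]; [39, 3, 4]]·[p, q, r]ᵀ = [-304, -32, -16]ᵀ.
Solving the 3×3 system (Gaussian elimination) gives p = -218/381, q = 242/381, r = 140/127.

p = -0.57, q = 0.64, r = 1.10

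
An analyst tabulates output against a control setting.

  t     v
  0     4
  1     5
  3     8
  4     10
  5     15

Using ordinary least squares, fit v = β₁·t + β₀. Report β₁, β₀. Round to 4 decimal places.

Compute the Gram sums: Σt·t = 51, Σt = 13, Σ1 = 5.
Right-hand side: Σt·v = 144, Σv = 42.
Eliminating β₀: 5·(row 1) − 13·(row 2) gives 86·β₁ = 5·144 − 13·42 = 174, so β₁ = 87/43.
Then β₀ = (42 − 13·(87/43))/5 = 135/43.

β₁ = 2.0233, β₀ = 3.1395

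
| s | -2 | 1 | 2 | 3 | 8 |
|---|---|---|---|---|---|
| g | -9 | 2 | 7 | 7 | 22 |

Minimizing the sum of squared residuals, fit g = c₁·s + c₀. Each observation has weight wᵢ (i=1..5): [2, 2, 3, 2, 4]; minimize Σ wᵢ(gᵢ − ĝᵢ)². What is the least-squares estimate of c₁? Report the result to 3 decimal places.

With design matrix A, AᵀWA = [[296, 42]; [42, 13]] and AᵀWg = [828, 109]ᵀ.
Determinant 296·13 − 42² = 2084.
c₁ = (828·13 − 42·109)/2084 = 3093/1042; c₀ = (296·109 − 42·828)/2084 = -628/521.

c₁ = 2.968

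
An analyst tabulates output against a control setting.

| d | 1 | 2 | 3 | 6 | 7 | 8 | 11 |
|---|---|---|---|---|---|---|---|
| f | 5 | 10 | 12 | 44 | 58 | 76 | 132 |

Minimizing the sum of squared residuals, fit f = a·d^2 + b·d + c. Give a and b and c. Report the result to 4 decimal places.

Compute the Gram sums: Σd^2·d^2 = 22532, Σd^2·d = 2438, Σd^2 = 284, Σd·d = 284, Σd = 38, Σ1 = 7.
And Σd^2·f = 25415, Σd·f = 2791, Σf = 337.
MᵀM·[a, b, c]ᵀ = Mᵀf becomes [[22532, 2438, 284]; [2438, 284, 38]; [284, 38, 7]]·[a, b, c]ᵀ = [25415, 2791, 337]ᵀ.
Row-reducing yields a = 177491/182994, b = 217195/182994, c = 71622/30499.

a = 0.9699, b = 1.1869, c = 2.3483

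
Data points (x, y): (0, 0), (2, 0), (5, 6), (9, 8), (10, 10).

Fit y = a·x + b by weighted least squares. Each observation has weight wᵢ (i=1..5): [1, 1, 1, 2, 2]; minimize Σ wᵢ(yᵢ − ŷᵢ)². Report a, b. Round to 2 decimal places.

Normal-equation sums: Σwᵢ·x·x = 391, Σwᵢ·x = 45, Σwᵢ·1 = 7.
Right-hand side: Σwᵢ·x·y = 374, Σwᵢ·y = 42.
AᵀWA·[a, b]ᵀ = AᵀWy becomes [[391, 45]; [45, 7]]·[a, b]ᵀ = [374, 42]ᵀ.
Determinant 391·7 − 45² = 712.
a = (374·7 − 45·42)/712 = 91/89; b = (391·42 − 45·374)/712 = -51/89.

a = 1.02, b = -0.57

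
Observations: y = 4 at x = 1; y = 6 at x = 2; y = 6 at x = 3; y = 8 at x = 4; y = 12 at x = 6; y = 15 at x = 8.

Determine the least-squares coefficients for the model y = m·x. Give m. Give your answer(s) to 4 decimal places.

The normal system AᵀA·[m]ᵀ = Aᵀy is [[130]]·[m]ᵀ = [258]ᵀ.
Hence m = 258 / 130 ≈ 1.98462.

m = 1.9846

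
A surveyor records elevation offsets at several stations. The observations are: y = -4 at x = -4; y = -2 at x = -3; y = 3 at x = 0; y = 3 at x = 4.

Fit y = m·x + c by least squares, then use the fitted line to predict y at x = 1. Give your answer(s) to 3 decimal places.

Entries of AᵀA: Σx·x = 41, Σx = -3, Σ1 = 4.
Moment sums: Σx·y = 34, Σy = 0.
det = 41·4 − (-3)² = 155.
m = (34·4 − (-3)·0)/155 = 136/155; c = (41·0 − (-3)·34)/155 = 102/155.
At x = 1: ŷ = (136/155)·(1) + (102/155)·(1) = 238/155.

ŷ = 1.535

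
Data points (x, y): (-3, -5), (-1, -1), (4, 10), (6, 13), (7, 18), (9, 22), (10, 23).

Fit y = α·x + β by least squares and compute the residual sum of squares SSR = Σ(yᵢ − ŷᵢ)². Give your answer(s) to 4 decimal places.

Compute the Gram sums: Σx·x = 292, Σx = 32, Σ1 = 7.
Right-hand side: Σx·y = 688, Σy = 80.
AᵀA·[α, β]ᵀ = Aᵀy becomes [[292, 32]; [32, 7]]·[α, β]ᵀ = [688, 80]ᵀ.
Eliminating β: 7·(row 1) − 32·(row 2) gives 1020·α = 7·688 − 32·80 = 2256, so α = 188/85.
Then β = (80 − 32·(188/85))/7 = 112/85.
Residuals: 27/85, -9/85, -14/85, -27/17, 6/5, 66/85, -37/85; SSR = 416/85.

SSR = 4.8941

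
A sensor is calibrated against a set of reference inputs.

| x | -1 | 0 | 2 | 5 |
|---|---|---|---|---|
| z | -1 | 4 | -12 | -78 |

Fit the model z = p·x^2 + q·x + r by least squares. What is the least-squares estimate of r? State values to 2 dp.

With design matrix M, MᵀM = [[642, 132, 30]; [132, 30, 6]; [30, 6, 4]] and Mᵀz = [-1999, -413, -87]ᵀ.
Row-reducing yields p = -137/44, q = -73/132, r = 107/44.

r = 2.43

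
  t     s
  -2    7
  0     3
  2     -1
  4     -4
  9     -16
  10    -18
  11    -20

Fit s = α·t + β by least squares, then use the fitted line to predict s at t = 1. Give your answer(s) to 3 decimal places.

MᵀM·[α, β]ᵀ = Mᵀs reads: 326·α + 34·β = -576;  34·α + 7·β = -49.
(Σt·t = 326, Σt = 34, Σ1 = 7, Σt·s = -576, Σs = -49.)
Determinant 326·7 − 34² = 1126.
α = ((-576)·7 − 34·(-49))/1126 = -1183/563; β = (326·(-49) − 34·(-576))/1126 = 1805/563.
At t = 1: ŝ = (-1183/563)·(1) + (1805/563)·(1) = 622/563.

ŝ = 1.105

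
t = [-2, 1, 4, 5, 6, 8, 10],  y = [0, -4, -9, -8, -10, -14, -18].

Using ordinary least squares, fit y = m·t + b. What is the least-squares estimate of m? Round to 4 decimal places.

m = -1.4441

The normal equations are: 246·m + 32·b = -432;  32·m + 7·b = -63.
Determinant 246·7 − 32² = 698.
m = ((-432)·7 − 32·(-63))/698 = -504/349; b = (246·(-63) − 32·(-432))/698 = -837/349.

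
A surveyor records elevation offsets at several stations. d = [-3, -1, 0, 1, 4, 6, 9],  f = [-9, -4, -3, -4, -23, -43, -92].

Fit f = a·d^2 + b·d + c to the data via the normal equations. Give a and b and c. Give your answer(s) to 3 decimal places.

Normal-equation sums: Σd^2·d^2 = 8196, Σd^2·d = 982, Σd^2 = 144, Σd·d = 144, Σd = 16, Σ1 = 7.
And Σd^2·f = -9457, Σd·f = -1151, Σf = -178.
Normal equations: [[8196, 982, 144]; [982, 144, 16]; [144, 16, 7]]·[a, b, c]ᵀ = [-9457, -1151, -178]ᵀ.
Inverting the 3×3 Gram matrix, [a, b, c]ᵀ = [-478661/476098, -388981/476098, -685326/238049]ᵀ.

a = -1.005, b = -0.817, c = -2.879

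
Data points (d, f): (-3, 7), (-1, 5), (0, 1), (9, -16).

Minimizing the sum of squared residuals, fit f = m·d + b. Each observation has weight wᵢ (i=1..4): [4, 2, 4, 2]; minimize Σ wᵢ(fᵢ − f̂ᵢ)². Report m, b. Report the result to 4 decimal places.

m = -1.9396, b = 1.4799

Normal-equation sums: Σwᵢ·d·d = 200, Σwᵢ·d = 4, Σwᵢ·1 = 12.
Moment sums: Σwᵢ·d·f = -382, Σwᵢ·f = 10.
Normal equations: [[200, 4]; [4, 12]]·[m, b]ᵀ = [-382, 10]ᵀ.
Eliminating b: 12·(row 1) − 4·(row 2) gives 2384·m = 12·(-382) − 4·10 = -4624, so m = -289/149.
Then b = (10 − 4·(-289/149))/12 = 441/298.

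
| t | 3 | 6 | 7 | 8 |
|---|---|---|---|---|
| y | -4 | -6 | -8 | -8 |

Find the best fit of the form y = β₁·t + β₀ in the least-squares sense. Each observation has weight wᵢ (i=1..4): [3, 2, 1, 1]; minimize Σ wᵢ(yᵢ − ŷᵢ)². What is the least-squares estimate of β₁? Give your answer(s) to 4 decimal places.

XᵀWX·[β₁, β₀]ᵀ = XᵀWy reads: 212·β₁ + 36·β₀ = -228;  36·β₁ + 7·β₀ = -40.
(Σwᵢ·t·t = 212, Σwᵢ·t = 36, Σwᵢ·1 = 7, Σwᵢ·t·y = -228, Σwᵢ·y = -40.)
Eliminating β₀: 7·(row 1) − 36·(row 2) gives 188·β₁ = 7·(-228) − 36·(-40) = -156, so β₁ = -39/47.
Then β₀ = ((-40) − 36·(-39/47))/7 = -68/47.

β₁ = -0.8298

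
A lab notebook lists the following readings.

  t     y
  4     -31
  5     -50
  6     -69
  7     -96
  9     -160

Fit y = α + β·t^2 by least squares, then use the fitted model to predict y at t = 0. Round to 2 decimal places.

Compute the Gram sums: Σ1 = 5, Σt^2 = 207, Σt^2·t^2 = 11139.
Right-hand side: Σy = -406, Σt^2·y = -21894.
Δ = 5·11139 − 207² = 12846.
α = ((-406)·11139 − 207·(-21894))/12846 = 1604/2141; β = (5·(-21894) − 207·(-406))/12846 = -4238/2141.
At t = 0: ŷ = (1604/2141)·(1) + (-4238/2141)·(0) = 1604/2141.

ŷ = 0.75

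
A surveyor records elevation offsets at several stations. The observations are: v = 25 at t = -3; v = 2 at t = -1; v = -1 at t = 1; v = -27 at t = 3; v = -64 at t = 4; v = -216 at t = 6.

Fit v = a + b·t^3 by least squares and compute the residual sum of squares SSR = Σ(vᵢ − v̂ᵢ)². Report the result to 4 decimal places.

SSR = 4.5796

With design matrix X, XᵀX = [[6, 280]; [280, 52212]] and Xᵀv = [-281, -52159]ᵀ.
det = 6·52212 − 280² = 234872.
a = ((-281)·52212 − 280·(-52159))/234872 = -16763/58718; b = (6·(-52159) − 280·(-281))/234872 = -117137/117436.
Residuals: -11369/6908, 13751/10676, 33227/117436, 25453/117436, 7195/58718, -15529/58718; SSR = 537807/117436.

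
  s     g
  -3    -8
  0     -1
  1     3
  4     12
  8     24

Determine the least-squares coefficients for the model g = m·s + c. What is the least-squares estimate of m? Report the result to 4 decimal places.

Entries of XᵀX: Σs·s = 90, Σs = 10, Σ1 = 5.
And Σs·g = 267, Σg = 30.
XᵀX·[m, c]ᵀ = Xᵀg becomes [[90, 10]; [10, 5]]·[m, c]ᵀ = [267, 30]ᵀ.
det = 90·5 − 10² = 350.
m = (267·5 − 10·30)/350 = 207/70; c = (90·30 − 10·267)/350 = 3/35.

m = 2.9571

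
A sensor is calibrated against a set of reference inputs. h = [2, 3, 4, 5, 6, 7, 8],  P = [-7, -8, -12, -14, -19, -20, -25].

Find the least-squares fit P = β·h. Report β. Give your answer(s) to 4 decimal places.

The normal system XᵀX·[β]ᵀ = XᵀP is [[203]]·[β]ᵀ = [-610]ᵀ.
Hence β = -610 / 203 ≈ -3.00493.

β = -3.0049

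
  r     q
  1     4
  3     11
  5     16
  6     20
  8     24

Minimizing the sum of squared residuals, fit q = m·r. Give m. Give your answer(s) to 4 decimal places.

m = 3.1778

The normal equations are: 135·m = 429.
(Σr·r = 135, Σr·q = 429.)
Hence m = 429 / 135 ≈ 3.17778.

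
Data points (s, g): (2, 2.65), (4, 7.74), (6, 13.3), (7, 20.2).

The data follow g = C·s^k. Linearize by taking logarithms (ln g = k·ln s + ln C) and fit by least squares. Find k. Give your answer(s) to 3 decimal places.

k = 1.565

Taking logs, ln g = k·ln s + ln C, so regress ln g on ln s.
Over the data: Σln s = 5.8171, Σ(ln s)² = 9.3992, Σln g = 8.6144, Σln s·ln g = 13.9979.
Normal system: [[9.3992, 5.8171]; [5.8171, 4]]·[k, ln C]ᵀ = [13.9979, 8.6144]ᵀ.
Δ = 9.3992·4 − (5.8171)² = 3.7582; k = (13.9979·4 − 5.8171·8.6144)/3.7582 = 1.56473, ln C = (9.3992·8.6144 − 5.8171·13.9979)/3.7582 = -0.12195.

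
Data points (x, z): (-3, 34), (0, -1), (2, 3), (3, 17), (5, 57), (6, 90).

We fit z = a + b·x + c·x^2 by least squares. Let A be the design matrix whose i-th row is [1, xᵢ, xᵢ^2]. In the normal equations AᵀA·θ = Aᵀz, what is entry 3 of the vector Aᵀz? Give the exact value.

5136

Entry 3 ↔ basis x^2, so (Aᵀz)_{3} = Σᵢ (x^2)·zᵢ = (9)·(34) + (0)·(-1) + (4)·(3) + (9)·(17) + (25)·(57) + (36)·(90) = 5136.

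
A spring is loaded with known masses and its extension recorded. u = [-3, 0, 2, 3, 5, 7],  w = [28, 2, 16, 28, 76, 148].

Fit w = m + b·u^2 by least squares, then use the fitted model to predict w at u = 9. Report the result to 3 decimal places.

ŵ = 242.640

Compute the Gram sums: Σ1 = 6, Σu^2 = 96, Σu^2·u^2 = 3204.
Right-hand side: Σw = 298, Σu^2·w = 9720.
So AᵀA·[m, b]ᵀ = Aᵀw: [[6, 96]; [96, 3204]]·[m, b]ᵀ = [298, 9720]ᵀ.
det = 6·3204 − 96² = 10008.
m = (298·3204 − 96·9720)/10008 = 301/139; b = (6·9720 − 96·298)/10008 = 1238/417.
At u = 9: ŵ = (301/139)·(1) + (1238/417)·(81) = 33727/139.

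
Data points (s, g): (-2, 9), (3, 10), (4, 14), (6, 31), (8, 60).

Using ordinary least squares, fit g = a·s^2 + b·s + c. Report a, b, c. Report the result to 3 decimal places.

a = 1.029, b = -1.185, c = 2.754

With design matrix A, AᵀA = [[5745, 811, 129]; [811, 129, 19]; [129, 19, 5]] and Aᵀg = [5306, 734, 124]ᵀ.
Solving the 3×3 system (Gaussian elimination) gives a = 425/413, b = -979/826, c = 325/118.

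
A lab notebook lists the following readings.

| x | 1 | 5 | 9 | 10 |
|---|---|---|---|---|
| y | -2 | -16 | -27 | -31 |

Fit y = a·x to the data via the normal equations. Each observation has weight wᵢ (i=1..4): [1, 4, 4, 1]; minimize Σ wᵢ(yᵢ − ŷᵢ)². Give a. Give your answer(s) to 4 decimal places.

a = -3.0552

AᵀWA·[a]ᵀ = AᵀWy reads: 525·a = -1604.
(Σwᵢ·x·x = 525, Σwᵢ·x·y = -1604.)
a = (-1604)/525 = -3.05524.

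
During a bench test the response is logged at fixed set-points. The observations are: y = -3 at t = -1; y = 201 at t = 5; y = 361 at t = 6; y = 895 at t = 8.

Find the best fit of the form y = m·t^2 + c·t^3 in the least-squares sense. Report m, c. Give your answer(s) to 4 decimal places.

Entries of XᵀX: Σt^2·t^2 = 6018, Σt^2·t^3 = 43668, Σt^3·t^3 = 324426.
Moment sums: Σt^2·y = 75298, Σt^3·y = 561344.
So XᵀX·[m, c]ᵀ = Xᵀy: [[6018, 43668]; [43668, 324426]]·[m, c]ᵀ = [75298, 561344]ᵀ.
det = 6018·324426 − 43668² = 45501444.
m = (75298·324426 − 43668·561344)/45501444 = -7011737/3791787; c = (6018·561344 − 43668·75298)/45501444 = 7504594/3791787.

m = -1.8492, c = 1.9792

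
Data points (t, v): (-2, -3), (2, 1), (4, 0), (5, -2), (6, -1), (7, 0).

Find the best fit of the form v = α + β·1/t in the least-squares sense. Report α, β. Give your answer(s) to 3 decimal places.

α = -1.305, β = 3.726

The normal system XᵀX·[α, β]ᵀ = Xᵀv is [[6, 319/420]; [319/420, 114781/176400]]·[α, β]ᵀ = [-5, 43/30]ᵀ.
Eliminating β: (114781/176400)·(row 1) − (319/420)·(row 2) gives (23477/7056)·α = (114781/176400)·(-5) − (319/420)·(43/30) = -765943/176400, so α = -765943/586925.
Then β = ((43/30) − (319/420)·(-765943/586925))/(114781/176400) = 437388/117385.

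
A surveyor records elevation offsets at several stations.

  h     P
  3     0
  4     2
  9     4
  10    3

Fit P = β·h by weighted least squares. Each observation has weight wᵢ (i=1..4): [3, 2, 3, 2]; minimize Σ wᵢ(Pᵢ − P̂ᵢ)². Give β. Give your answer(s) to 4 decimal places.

β = 0.3665

Normal-equation sums: Σwᵢ·h·h = 502.
And Σwᵢ·h·P = 184.
Hence β = 184 / 502 ≈ 0.366534.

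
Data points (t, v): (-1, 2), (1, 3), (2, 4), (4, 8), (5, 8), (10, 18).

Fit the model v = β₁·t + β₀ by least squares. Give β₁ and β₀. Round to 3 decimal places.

β₁ = 1.503, β₀ = 1.905

Normal-equation sums: Σt·t = 147, Σt = 21, Σ1 = 6.
Right-hand side: Σt·v = 261, Σv = 43.
Eliminating β₀: 6·(row 1) − 21·(row 2) gives 441·β₁ = 6·261 − 21·43 = 663, so β₁ = 221/147.
Then β₀ = (43 − 21·(221/147))/6 = 40/21.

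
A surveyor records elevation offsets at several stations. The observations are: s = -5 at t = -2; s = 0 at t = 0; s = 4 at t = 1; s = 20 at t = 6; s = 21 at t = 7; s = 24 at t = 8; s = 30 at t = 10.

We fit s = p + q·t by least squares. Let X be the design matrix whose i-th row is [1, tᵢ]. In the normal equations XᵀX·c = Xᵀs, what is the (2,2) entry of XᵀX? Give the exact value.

Row 2 ↔ basis t, column 2 ↔ basis t, so (XᵀX)_{2,2} = Σᵢ (t)·(t) = (-2)·(-2) + (0)·(0) + (1)·(1) + (6)·(6) + (7)·(7) + (8)·(8) + (10)·(10) = 254.

254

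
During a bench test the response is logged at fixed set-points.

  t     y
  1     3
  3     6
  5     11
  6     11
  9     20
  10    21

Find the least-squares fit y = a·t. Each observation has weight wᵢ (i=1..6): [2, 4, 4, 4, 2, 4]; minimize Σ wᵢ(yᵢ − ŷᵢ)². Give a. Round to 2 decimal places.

a = 2.09

AᵀWA·[a]ᵀ = AᵀWy reads: 844·a = 1762.
Hence a = 1762 / 844 ≈ 2.08768.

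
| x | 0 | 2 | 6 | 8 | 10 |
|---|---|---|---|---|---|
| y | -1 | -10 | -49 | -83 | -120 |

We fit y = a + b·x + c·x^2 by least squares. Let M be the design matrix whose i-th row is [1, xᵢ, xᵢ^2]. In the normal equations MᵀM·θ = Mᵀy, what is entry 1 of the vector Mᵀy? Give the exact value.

Entry 1 ↔ basis 1, so (Mᵀy)_{1} = Σᵢ yᵢ = (1)·(-1) + (1)·(-10) + (1)·(-49) + (1)·(-83) + (1)·(-120) = -263.

-263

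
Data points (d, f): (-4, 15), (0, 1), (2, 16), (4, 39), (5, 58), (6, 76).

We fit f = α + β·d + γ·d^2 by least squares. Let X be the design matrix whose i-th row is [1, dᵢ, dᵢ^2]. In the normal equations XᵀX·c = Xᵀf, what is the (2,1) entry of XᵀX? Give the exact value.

Row 2 ↔ basis d, column 1 ↔ basis 1, so (XᵀX)_{2,1} = Σᵢ d = (-4)·(1) + (0)·(1) + (2)·(1) + (4)·(1) + (5)·(1) + (6)·(1) = 13.

13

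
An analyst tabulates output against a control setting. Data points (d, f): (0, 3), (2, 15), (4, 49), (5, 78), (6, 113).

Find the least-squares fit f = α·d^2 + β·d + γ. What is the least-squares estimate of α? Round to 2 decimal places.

α = 3.25

Entries of XᵀX: Σd^2·d^2 = 2193, Σd^2·d = 413, Σd^2 = 81, Σd·d = 81, Σd = 17, Σ1 = 5.
Right-hand side: Σd^2·f = 6862, Σd·f = 1294, Σf = 258.
XᵀX·[α, β, γ]ᵀ = Xᵀf becomes [[2193, 413, 81]; [413, 81, 17]; [81, 17, 5]]·[α, β, γ]ᵀ = [6862, 1294, 258]ᵀ.
Row-reducing yields α = 1525/469, β = -619/469, γ = 1600/469.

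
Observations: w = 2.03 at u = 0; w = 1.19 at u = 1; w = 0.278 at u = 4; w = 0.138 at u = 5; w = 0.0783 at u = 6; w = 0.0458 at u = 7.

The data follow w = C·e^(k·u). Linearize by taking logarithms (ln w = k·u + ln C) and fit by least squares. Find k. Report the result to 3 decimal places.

Taking logs, ln w = k·u + ln C, so regress ln w on u.
Σu = 23.0000, Σ(u)² = 127.0000, Σln w = -8.0093, Σu·ln w = -51.7166.
Equations: 127.0000·k + 23.0000·ln C = -51.7166;  23.0000·k + 6·ln C = -8.0093.
Slope k = (n·Σu·ln w − Σu·Σln w)/(n·Σ(u)² − (Σu)²) = (6·-51.7166 − 23.0000·-8.0093)/233.0000 = -0.54114; ln C = (Σln w − k·Σu)/n = 0.73948.

k = -0.541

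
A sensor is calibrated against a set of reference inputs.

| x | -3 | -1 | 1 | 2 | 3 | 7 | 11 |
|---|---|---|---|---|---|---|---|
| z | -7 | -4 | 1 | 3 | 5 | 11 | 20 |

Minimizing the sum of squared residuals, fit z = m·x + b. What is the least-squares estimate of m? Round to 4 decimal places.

Forming AᵀA = [[194, 20]; [20, 7]] and Aᵀz = [344, 29]ᵀ gives AᵀA·[m, b]ᵀ = Aᵀz.
Determinant 194·7 − 20² = 958.
m = (344·7 − 20·29)/958 = 914/479; b = (194·29 − 20·344)/958 = -627/479.

m = 1.9081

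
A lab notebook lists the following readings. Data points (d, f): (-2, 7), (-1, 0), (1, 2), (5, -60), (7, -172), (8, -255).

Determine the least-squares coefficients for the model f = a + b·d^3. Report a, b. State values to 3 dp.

a = 1.785, b = -0.503

XᵀX·[a, b]ᵀ = Xᵀf reads: 6·a + 972·b = -478;  972·a + 395484·b = -197110.
Eliminating b: 395484·(row 1) − 972·(row 2) gives 1428120·a = 395484·(-478) − 972·(-197110) = 2549568, so a = 106232/59505.
Then b = ((-197110) − 972·(106232/59505))/395484 = -59837/119010.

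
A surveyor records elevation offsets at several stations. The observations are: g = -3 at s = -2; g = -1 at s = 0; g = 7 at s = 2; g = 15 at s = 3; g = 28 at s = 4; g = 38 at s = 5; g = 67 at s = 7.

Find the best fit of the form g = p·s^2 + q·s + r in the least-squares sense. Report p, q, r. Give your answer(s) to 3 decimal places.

Sums needed: Σs^2·s^2 = 3395, Σs^2·s = 559, Σs^2 = 107, Σs·s = 107, Σs = 19, Σ1 = 7.
For Aᵀg: Σs^2·g = 4832, Σs·g = 836, Σg = 151.
AᵀA·[p, q, r]ᵀ = Aᵀg becomes [[3395, 559, 107]; [559, 107, 19]; [107, 19, 7]]·[p, q, r]ᵀ = [4832, 836, 151]ᵀ.
Solving the 3×3 system (Gaussian elimination) gives p = 6361/6348, q = 17983/6348, r = -33/23.

p = 1.002, q = 2.833, r = -1.435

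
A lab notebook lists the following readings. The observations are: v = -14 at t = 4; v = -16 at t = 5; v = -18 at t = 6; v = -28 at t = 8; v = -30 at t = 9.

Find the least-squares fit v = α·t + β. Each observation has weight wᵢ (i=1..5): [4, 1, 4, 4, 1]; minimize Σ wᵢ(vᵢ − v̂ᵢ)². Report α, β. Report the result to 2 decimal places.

XᵀWX·[α, β]ᵀ = XᵀWv reads: 570·α + 86·β = -1902;  86·α + 14·β = -286.
det = 570·14 − 86² = 584.
α = ((-1902)·14 − 86·(-286))/584 = -254/73; β = (570·(-286) − 86·(-1902))/584 = 69/73.

α = -3.48, β = 0.95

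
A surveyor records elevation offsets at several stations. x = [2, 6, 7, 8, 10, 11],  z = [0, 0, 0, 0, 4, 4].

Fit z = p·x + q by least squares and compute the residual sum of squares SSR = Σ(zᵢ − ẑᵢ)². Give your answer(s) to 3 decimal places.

SSR = 8.831

Normal-equation sums: Σx·x = 374, Σx = 44, Σ1 = 6.
And Σx·z = 84, Σz = 8.
So AᵀA·[p, q]ᵀ = Aᵀz: [[374, 44]; [44, 6]]·[p, q]ᵀ = [84, 8]ᵀ.
Determinant 374·6 − 44² = 308.
p = (84·6 − 44·8)/308 = 38/77; q = (374·8 − 44·84)/308 = -16/7.
Residuals: 100/77, -52/77, -90/77, -128/77, 104/77, 6/7; SSR = 680/77.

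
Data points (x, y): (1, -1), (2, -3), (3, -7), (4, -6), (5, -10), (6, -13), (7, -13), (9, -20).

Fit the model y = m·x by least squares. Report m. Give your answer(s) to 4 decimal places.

m = -2.0407

The normal equations are: 221·m = -451.
(Σx·x = 221, Σx·y = -451.)
m = (-451)/221 = -2.04072.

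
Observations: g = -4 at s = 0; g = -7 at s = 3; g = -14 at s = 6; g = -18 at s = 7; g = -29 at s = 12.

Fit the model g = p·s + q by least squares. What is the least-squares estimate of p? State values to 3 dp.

Normal-equation sums: Σs·s = 238, Σs = 28, Σ1 = 5.
Moment sums: Σs·g = -579, Σg = -72.
So XᵀX·[p, q]ᵀ = Xᵀg: [[238, 28]; [28, 5]]·[p, q]ᵀ = [-579, -72]ᵀ.
Eliminating q: 5·(row 1) − 28·(row 2) gives 406·p = 5·(-579) − 28·(-72) = -879, so p = -879/406.
Then q = ((-72) − 28·(-879/406))/5 = -66/29.

p = -2.165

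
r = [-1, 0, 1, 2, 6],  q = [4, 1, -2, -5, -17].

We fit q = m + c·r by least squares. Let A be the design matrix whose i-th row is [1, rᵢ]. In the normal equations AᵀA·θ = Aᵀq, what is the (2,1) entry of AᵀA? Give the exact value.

8

Row 2 ↔ basis r, column 1 ↔ basis 1, so (AᵀA)_{2,1} = Σᵢ r = (-1)·(1) + (0)·(1) + (1)·(1) + (2)·(1) + (6)·(1) = 8.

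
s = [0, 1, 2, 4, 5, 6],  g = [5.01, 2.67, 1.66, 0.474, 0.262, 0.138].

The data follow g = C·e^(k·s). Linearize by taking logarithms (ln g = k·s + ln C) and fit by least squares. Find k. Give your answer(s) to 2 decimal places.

k = -0.60

Linearized form: ln g = k·s + ln C. From the 6 transformed points,
XᵀX = [[82.0000, 18.0000]; [18.0000, 6]], rhs = [-19.5705, -0.9661]ᵀ  (here Σs = 18.0000, Σ(s)² = 82.0000, Σln g = -0.9661, Σs·ln g = -19.5705).
Δ = 82.0000·6 − (18.0000)² = 168.0000; k = (-19.5705·6 − 18.0000·-0.9661)/168.0000 = -0.59543, ln C = (82.0000·-0.9661 − 18.0000·-19.5705)/168.0000 = 1.62528.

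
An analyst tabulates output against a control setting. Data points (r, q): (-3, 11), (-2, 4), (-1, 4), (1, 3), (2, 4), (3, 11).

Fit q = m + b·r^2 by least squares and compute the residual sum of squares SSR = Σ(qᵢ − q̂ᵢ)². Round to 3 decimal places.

SSR = 7.485

From the data, Σ1 = 6, Σr^2 = 28, Σr^2·r^2 = 196.
Right-hand side: Σq = 37, Σr^2·q = 237.
So XᵀX·[m, b]ᵀ = Xᵀq: [[6, 28]; [28, 196]]·[m, b]ᵀ = [37, 237]ᵀ.
Eliminating b: 196·(row 1) − 28·(row 2) gives 392·m = 196·37 − 28·237 = 616, so m = 11/7.
Then b = (237 − 28·(11/7))/196 = 193/196.
Residuals: 111/196, -74/49, 283/196, 87/196, -74/49, 111/196; SSR = 1467/196.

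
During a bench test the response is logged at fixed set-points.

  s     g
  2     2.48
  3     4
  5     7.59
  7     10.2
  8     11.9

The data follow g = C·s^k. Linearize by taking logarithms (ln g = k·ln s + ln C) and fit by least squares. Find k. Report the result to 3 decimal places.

k = 1.132

With ln gᵢ as the transformed response and ln sᵢ as the regressor:
Σln s = 7.4265, Σ(ln s)² = 12.3883, Σln g = 9.1203, Σln s·ln g = 15.0836.
Equations: 12.3883·k + 7.4265·ln C = 15.0836;  7.4265·k + 5·ln C = 9.1203.
Δ = 12.3883·5 − (7.4265)² = 6.7880; k = (15.0836·5 − 7.4265·9.1203)/6.7880 = 1.13221, ln C = (12.3883·9.1203 − 7.4265·15.0836)/6.7880 = 0.14237.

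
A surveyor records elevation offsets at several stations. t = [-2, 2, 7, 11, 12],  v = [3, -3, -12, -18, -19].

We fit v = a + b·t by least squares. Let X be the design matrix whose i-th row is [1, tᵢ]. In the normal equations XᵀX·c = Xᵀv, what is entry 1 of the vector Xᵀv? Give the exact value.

Entry 1 ↔ basis 1, so (Xᵀv)_{1} = Σᵢ vᵢ = (1)·(3) + (1)·(-3) + (1)·(-12) + (1)·(-18) + (1)·(-19) = -49.

-49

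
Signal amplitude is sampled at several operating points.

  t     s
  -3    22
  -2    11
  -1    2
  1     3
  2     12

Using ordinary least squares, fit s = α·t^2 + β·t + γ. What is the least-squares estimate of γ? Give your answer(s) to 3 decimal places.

Forming MᵀM = [[115, -27, 19]; [-27, 19, -3]; [19, -3, 5]] and Mᵀs = [295, -63, 50]ᵀ gives MᵀM·[α, β, γ]ᵀ = Mᵀs.
Solving the 3×3 system (Gaussian elimination) gives α = 807/308, β = 141/308, γ = 7/22.

γ = 0.318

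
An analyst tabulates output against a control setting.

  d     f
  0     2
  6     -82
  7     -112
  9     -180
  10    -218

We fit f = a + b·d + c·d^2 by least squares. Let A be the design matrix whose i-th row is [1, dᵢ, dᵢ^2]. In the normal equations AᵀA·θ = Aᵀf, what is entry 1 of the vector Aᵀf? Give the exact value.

-590

Entry 1 ↔ basis 1, so (Aᵀf)_{1} = Σᵢ fᵢ = (1)·(2) + (1)·(-82) + (1)·(-112) + (1)·(-180) + (1)·(-218) = -590.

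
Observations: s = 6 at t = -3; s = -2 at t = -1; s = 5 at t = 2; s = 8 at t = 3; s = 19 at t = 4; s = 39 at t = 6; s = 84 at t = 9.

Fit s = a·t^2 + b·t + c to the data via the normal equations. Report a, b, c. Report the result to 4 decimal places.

The normal system MᵀM·[a, b, c]ᵀ = Mᵀs is [[8292, 1016, 156]; [1016, 156, 20]; [156, 20, 7]]·[a, b, c]ᵀ = [8656, 1084, 159]ᵀ.
Row-reducing yields a = 64005/65981, b = 51064/65981, c = -73583/65981.

a = 0.9701, b = 0.7739, c = -1.1152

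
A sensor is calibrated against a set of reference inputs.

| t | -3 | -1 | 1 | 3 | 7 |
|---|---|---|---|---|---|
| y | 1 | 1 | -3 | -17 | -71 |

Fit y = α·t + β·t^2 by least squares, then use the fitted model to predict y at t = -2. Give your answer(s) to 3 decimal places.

ŷ = 2.045

The normal system MᵀM·[α, β]ᵀ = Mᵀy is [[69, 343]; [343, 2565]]·[α, β]ᵀ = [-555, -3625]ᵀ.
Δ = 69·2565 − 343² = 59336.
α = ((-555)·2565 − 343·(-3625))/59336 = -22525/7417; β = (69·(-3625) − 343·(-555))/59336 = -7470/7417.
At t = -2: ŷ = (-22525/7417)·(-2) + (-7470/7417)·(4) = 15170/7417.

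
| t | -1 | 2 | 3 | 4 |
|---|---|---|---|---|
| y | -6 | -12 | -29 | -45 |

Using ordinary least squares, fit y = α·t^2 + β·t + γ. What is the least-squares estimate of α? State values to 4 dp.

α = -2.7403

Setting ∂/∂α … = 0 gives: 354·α + 98·β + 30·γ = -1035;  98·α + 30·β + 8·γ = -285;  30·α + 8·β + 4·γ = -92.
Inverting the 3×3 Gram matrix, [α, β, γ]ᵀ = [-496/181, 81/362, -524/181]ᵀ.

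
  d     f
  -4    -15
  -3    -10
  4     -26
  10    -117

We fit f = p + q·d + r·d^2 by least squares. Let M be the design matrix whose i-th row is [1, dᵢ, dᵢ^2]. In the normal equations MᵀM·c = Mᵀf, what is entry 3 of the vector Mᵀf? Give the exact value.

Entry 3 ↔ basis d^2, so (Mᵀf)_{3} = Σᵢ (d^2)·fᵢ = (16)·(-15) + (9)·(-10) + (16)·(-26) + (100)·(-117) = -12446.

-12446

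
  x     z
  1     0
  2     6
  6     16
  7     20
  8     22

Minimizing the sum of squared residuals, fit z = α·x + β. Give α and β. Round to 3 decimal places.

α = 3.010, β = -1.649

Normal-equation sums: Σx·x = 154, Σx = 24, Σ1 = 5.
And Σx·z = 424, Σz = 64.
Eliminating β: 5·(row 1) − 24·(row 2) gives 194·α = 5·424 − 24·64 = 584, so α = 292/97.
Then β = (64 − 24·(292/97))/5 = -160/97.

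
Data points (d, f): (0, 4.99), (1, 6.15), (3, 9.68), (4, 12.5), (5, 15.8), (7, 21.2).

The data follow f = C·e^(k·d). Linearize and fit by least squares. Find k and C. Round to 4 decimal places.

Let Y = ln f. Fitting Y = k·d + ln C by least squares:
Σd = 20.0000, Σ(d)² = 100.0000, Σln f = 14.0337, Σd·ln f = 53.9076.
Normal system: [[100.0000, 20.0000]; [20.0000, 6]]·[k, ln C]ᵀ = [53.9076, 14.0337]ᵀ.
Solving (det = 200.0000): k = 0.21386, ln C = 1.62608, so C = exp(1.62608) = 5.08393.

k = 0.2139, C = 5.0839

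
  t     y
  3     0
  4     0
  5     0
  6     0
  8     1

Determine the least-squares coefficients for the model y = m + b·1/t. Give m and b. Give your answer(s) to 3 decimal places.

Normal-equation sums: Σ1 = 5, Σ1/t = 43/40, Σ1/t·1/t = 3701/14400.
Moment sums: Σy = 1, Σ1/t·y = 1/8.
Normal equations: [[5, 43/40]; [43/40, 3701/14400]]·[m, b]ᵀ = [1, 1/8]ᵀ.
Δ = 5·(3701/14400) − (43/40)² = 233/1800.
m = (1·(3701/14400) − (43/40)·(1/8))/(233/1800) = 883/932; b = (5·(1/8) − (43/40)·1)/(233/1800) = -810/233.

m = 0.947, b = -3.476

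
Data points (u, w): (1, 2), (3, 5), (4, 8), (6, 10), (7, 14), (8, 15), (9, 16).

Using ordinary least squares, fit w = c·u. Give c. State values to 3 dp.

c = 1.840

Setting ∂/∂c … = 0 gives: 256·c = 471.
c = 471/256 = 1.83984.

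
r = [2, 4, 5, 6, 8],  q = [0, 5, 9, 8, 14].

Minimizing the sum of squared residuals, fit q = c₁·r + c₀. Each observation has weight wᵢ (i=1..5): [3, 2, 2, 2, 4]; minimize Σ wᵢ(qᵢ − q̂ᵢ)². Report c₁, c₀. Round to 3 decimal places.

c₁ = 2.276, c₀ = -4.213

With design matrix A, AᵀWA = [[422, 68]; [68, 13]] and AᵀWq = [674, 100]ᵀ.
Eliminating c₀: 13·(row 1) − 68·(row 2) gives 862·c₁ = 13·674 − 68·100 = 1962, so c₁ = 981/431.
Then c₀ = (100 − 68·(981/431))/13 = -1816/431.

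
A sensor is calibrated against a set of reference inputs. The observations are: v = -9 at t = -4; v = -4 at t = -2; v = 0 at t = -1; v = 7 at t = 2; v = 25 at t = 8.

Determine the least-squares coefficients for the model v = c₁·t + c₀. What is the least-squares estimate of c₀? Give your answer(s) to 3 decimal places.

c₀ = 2.103

The normal system MᵀM·[c₁, c₀]ᵀ = Mᵀv is [[89, 3]; [3, 5]]·[c₁, c₀]ᵀ = [258, 19]ᵀ.
Eliminating c₀: 5·(row 1) − 3·(row 2) gives 436·c₁ = 5·258 − 3·19 = 1233, so c₁ = 1233/436.
Then c₀ = (19 − 3·(1233/436))/5 = 917/436.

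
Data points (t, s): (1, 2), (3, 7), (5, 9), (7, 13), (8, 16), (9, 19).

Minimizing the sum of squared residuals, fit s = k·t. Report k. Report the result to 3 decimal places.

With design matrix M, MᵀM = [[229]] and Mᵀs = [458]ᵀ.
k = 458/229 = 2.

k = 2.000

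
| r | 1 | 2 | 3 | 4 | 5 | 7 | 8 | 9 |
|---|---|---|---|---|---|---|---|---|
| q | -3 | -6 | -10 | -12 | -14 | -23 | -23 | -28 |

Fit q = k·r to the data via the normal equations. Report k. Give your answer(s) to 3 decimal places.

k = -3.052

Normal-equation sums: Σr·r = 249.
Right-hand side: Σr·q = -760.
Normal equations: [[249]]·[k]ᵀ = [-760]ᵀ.
Hence k = -760 / 249 ≈ -3.05221.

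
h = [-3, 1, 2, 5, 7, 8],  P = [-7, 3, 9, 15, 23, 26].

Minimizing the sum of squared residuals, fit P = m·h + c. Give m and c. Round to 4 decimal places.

The normal equations are: 152·m + 20·c = 486;  20·m + 6·c = 69.
(Σh·h = 152, Σh = 20, Σ1 = 6, Σh·P = 486, ΣP = 69.)
Eliminating c: 6·(row 1) − 20·(row 2) gives 512·m = 6·486 − 20·69 = 1536, so m = 3.
Then c = (69 − 20·3)/6 = 3/2.

m = 3.0000, c = 1.5000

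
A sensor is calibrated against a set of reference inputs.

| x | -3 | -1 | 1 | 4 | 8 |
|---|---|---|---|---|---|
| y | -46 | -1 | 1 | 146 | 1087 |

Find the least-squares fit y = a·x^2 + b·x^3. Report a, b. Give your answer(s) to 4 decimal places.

a = 1.0096, b = 1.9974

Entries of AᵀA: Σx^2·x^2 = 4435, Σx^2·x^3 = 33549, Σx^3·x^3 = 266971.
Right-hand side: Σx^2·y = 71490, Σx^3·y = 567132.
AᵀA·[a, b]ᵀ = Aᵀy becomes [[4435, 33549]; [33549, 266971]]·[a, b]ᵀ = [71490, 567132]ᵀ.
Δ = 4435·266971 − 33549² = 58480984.
a = (71490·266971 − 33549·567132)/58480984 = 29522661/29240492; b = (4435·567132 − 33549·71490)/58480984 = 58406205/29240492.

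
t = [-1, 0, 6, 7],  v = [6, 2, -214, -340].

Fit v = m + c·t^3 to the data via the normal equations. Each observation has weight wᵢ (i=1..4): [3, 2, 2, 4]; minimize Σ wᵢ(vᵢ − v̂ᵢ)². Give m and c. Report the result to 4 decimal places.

Compute the Gram sums: Σwᵢ·1 = 11, Σwᵢ·t^3 = 1801, Σwᵢ·t^3·t^3 = 563911.
For AᵀWv: Σwᵢ·v = -1766, Σwᵢ·t^3·v = -558946.
det = 11·563911 − 1801² = 2959420.
m = ((-1766)·563911 − 1801·(-558946))/2959420 = 539746/147971; c = (11·(-558946) − 1801·(-1766))/2959420 = -148392/147971.

m = 3.6476, c = -1.0028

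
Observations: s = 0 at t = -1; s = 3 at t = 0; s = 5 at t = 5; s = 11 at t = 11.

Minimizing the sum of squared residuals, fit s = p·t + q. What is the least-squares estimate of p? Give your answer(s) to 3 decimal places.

Sums needed: Σt·t = 147, Σt = 15, Σ1 = 4.
Moment sums: Σt·s = 146, Σs = 19.
det = 147·4 − 15² = 363.
p = (146·4 − 15·19)/363 = 299/363; q = (147·19 − 15·146)/363 = 201/121.

p = 0.824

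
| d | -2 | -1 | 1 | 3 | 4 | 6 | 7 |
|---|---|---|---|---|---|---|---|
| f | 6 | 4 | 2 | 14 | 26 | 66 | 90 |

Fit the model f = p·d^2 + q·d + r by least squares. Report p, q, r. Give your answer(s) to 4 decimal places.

p = 1.9280, q = -0.5670, r = -0.7770

With design matrix X, XᵀX = [[4052, 642, 116]; [642, 116, 18]; [116, 18, 7]] and Xᵀf = [7358, 1158, 208]ᵀ.
Solving the 3×3 system (Gaussian elimination) gives p = 102339/53081, q = -30099/53081, r = -41242/53081.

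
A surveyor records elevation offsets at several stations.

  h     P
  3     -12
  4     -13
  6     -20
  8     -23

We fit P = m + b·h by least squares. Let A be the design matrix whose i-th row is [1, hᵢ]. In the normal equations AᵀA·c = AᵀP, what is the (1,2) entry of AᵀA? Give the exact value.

Row 1 ↔ basis 1, column 2 ↔ basis h, so (AᵀA)_{1,2} = Σᵢ h = (1)·(3) + (1)·(4) + (1)·(6) + (1)·(8) = 21.

21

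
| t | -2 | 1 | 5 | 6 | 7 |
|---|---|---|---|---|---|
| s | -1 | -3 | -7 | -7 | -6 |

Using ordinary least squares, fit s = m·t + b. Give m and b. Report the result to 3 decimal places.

m = -0.671, b = -2.517

Forming XᵀX = [[115, 17]; [17, 5]] and Xᵀs = [-120, -24]ᵀ gives XᵀX·[m, b]ᵀ = Xᵀs.
Δ = 115·5 − 17² = 286.
m = ((-120)·5 − 17·(-24))/286 = -96/143; b = (115·(-24) − 17·(-120))/286 = -360/143.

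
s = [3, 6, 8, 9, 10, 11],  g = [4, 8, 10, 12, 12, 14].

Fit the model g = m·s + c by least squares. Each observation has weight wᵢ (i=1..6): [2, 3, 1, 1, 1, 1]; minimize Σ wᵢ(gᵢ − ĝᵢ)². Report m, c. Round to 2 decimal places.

Setting ∂/∂m … = 0 gives: 492·m + 62·c = 630;  62·m + 9·c = 80.
(Σwᵢ·s·s = 492, Σwᵢ·s = 62, Σwᵢ·1 = 9, Σwᵢ·s·g = 630, Σwᵢ·g = 80.)
Determinant 492·9 − 62² = 584.
m = (630·9 − 62·80)/584 = 355/292; c = (492·80 − 62·630)/584 = 75/146.

m = 1.22, c = 0.51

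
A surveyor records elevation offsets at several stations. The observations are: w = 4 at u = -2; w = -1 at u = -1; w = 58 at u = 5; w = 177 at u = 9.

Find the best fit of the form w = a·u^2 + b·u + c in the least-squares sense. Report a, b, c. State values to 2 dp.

a = 2.01, b = 1.72, c = -0.89

Normal-equation sums: Σu^2·u^2 = 7203, Σu^2·u = 845, Σu^2 = 111, Σu·u = 111, Σu = 11, Σ1 = 4.
For Xᵀw: Σu^2·w = 15802, Σu·w = 1876, Σw = 238.
Normal equations: [[7203, 845, 111]; [845, 111, 11]; [111, 11, 4]]·[a, b, c]ᵀ = [15802, 1876, 238]ᵀ.
Row-reducing yields a = 9811/4892, b = 143177/83164, c = -36909/41582.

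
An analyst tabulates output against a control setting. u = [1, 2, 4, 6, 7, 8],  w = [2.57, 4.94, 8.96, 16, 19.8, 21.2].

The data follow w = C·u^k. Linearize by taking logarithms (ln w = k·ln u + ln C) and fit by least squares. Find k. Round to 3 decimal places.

With ln wᵢ as the transformed response and ln uᵢ as the regressor:
XᵀX = [[13.7233, 7.8966]; [7.8966, 6]], rhs = [21.2753, 13.5463]ᵀ  (here Σln u = 7.8966, Σ(ln u)² = 13.7233, Σln w = 13.5463, Σln u·ln w = 21.2753).
Solving (det = 19.9843): k = 1.03495, ln C = 0.89563.

k = 1.035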